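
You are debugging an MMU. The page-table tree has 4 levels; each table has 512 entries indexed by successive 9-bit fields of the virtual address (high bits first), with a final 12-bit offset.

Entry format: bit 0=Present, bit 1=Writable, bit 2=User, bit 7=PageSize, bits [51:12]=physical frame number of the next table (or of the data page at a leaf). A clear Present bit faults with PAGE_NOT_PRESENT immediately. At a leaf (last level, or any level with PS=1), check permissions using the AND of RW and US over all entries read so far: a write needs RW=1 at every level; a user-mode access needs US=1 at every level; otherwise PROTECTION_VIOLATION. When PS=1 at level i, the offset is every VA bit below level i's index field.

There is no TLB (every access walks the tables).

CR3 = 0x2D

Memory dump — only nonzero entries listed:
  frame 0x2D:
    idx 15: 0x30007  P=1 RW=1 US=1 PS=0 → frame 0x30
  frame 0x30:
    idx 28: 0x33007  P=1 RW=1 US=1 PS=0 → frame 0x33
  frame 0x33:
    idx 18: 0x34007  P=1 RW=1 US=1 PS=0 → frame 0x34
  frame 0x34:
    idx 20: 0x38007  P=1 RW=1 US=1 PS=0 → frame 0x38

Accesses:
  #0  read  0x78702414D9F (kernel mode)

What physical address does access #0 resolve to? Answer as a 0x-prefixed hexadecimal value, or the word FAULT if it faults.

Per-access translation:
#0 VA=0x78702414D9F (r,kernel):
  lvl0: tbl 0x2D, slot 15 ⇒ 0x30007 (P1/RW1/US1/PS0)
  lvl1: tbl 0x30, slot 28 ⇒ 0x33007 (P1/RW1/US1/PS0)
  lvl2: tbl 0x33, slot 18 ⇒ 0x34007 (P1/RW1/US1/PS0)
  lvl3: tbl 0x34, slot 20 ⇒ 0x38007 (P1/RW1/US1/PS0)
  ⇒ phys 0x38D9F  [4 reads]

Access #0 PA: 0x38D9F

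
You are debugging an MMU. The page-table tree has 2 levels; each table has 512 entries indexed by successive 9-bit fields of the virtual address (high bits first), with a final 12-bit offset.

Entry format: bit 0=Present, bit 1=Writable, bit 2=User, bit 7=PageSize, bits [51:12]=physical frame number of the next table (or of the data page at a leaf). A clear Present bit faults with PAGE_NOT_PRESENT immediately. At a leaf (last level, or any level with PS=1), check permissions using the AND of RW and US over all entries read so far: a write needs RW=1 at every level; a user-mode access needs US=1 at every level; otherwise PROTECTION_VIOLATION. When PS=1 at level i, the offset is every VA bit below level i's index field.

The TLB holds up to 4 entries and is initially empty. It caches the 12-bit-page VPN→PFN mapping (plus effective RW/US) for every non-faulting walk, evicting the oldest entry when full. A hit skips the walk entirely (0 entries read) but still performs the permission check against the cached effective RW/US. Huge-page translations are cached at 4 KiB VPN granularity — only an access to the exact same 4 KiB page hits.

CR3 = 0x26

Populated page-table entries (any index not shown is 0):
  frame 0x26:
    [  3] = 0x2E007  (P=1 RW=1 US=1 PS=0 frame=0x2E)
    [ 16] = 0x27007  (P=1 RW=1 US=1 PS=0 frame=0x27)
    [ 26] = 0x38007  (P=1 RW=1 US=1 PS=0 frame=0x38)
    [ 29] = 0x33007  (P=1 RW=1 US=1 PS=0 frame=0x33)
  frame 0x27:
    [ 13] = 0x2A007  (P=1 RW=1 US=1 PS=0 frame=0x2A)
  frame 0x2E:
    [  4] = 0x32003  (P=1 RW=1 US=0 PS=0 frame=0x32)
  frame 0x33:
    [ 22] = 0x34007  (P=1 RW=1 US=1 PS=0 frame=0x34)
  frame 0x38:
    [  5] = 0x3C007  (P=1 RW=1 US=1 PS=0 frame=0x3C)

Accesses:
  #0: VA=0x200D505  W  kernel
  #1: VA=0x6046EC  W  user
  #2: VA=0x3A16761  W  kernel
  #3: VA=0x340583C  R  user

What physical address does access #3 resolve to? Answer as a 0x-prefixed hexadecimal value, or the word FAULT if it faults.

Per-access translation:
#0 VA=0x200D505 (w,kernel):
  [0] read 0x26 idx=16: raw=0x27007 flags P=1 W=1 U=1 S=0
  [1] read 0x27 idx=13: raw=0x2A007 flags P=1 W=1 U=1 S=0
  ⇒ phys 0x2A505  [2 reads]
#1 VA=0x6046EC (w,user):
  [0] read 0x26 idx=3: raw=0x2E007 flags P=1 W=1 U=1 S=0
  [1] read 0x2E idx=4: raw=0x32003 flags P=1 W=1 U=0 S=0
  ✗ PROTECTION_VIOLATION  [2 reads]
#2 VA=0x3A16761 (w,kernel):
  [0] read 0x26 idx=29: raw=0x33007 flags P=1 W=1 U=1 S=0
  [1] read 0x33 idx=22: raw=0x34007 flags P=1 W=1 U=1 S=0
  ⇒ phys 0x34761  [2 reads]
#3 VA=0x340583C (r,user):
  [0] read 0x26 idx=26: raw=0x38007 flags P=1 W=1 U=1 S=0
  [1] read 0x38 idx=5: raw=0x3C007 flags P=1 W=1 U=1 S=0
  ⇒ phys 0x3C83C  [2 reads]

Access #3 PA: 0x3C83C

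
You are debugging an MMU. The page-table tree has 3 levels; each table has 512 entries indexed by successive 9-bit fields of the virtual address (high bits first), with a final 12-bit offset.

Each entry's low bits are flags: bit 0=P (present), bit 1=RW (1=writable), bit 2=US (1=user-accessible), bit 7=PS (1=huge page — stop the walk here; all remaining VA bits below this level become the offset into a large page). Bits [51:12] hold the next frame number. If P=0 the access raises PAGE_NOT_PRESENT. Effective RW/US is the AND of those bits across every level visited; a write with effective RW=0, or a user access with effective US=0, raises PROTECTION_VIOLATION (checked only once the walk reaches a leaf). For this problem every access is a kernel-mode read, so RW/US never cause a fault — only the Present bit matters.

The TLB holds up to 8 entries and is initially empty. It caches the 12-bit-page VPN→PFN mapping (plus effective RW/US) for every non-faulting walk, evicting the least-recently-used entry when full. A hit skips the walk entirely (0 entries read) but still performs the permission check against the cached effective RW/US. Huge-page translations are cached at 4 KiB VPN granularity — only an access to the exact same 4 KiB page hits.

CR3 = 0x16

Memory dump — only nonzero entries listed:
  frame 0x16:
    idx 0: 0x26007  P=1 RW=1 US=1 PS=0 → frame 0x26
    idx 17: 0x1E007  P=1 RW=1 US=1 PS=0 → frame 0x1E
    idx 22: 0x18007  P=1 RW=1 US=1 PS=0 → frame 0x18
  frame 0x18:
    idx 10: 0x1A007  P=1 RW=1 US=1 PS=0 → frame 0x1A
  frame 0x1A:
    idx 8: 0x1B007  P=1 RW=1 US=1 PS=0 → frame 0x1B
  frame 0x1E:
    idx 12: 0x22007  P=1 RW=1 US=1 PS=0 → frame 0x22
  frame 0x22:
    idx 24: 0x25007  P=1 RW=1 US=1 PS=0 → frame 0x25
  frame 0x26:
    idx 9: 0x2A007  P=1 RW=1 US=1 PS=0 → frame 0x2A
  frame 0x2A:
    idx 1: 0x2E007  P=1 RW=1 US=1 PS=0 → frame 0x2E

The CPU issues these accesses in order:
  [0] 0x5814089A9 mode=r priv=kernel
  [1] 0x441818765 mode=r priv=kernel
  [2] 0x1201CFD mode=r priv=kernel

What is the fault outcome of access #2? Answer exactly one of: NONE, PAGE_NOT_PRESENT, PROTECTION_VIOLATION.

Walk each access:
#0 VA=0x5814089A9 (r,kernel):
  lvl0: tbl 0x16, slot 22 ⇒ 0x18007 (P1/RW1/US1/PS0)
  lvl1: tbl 0x18, slot 10 ⇒ 0x1A007 (P1/RW1/US1/PS0)
  lvl2: tbl 0x1A, slot 8 ⇒ 0x1B007 (P1/RW1/US1/PS0)
  ⇒ phys 0x1B9A9  [3 reads]
#1 VA=0x441818765 (r,kernel):
  lvl0: tbl 0x16, slot 17 ⇒ 0x1E007 (P1/RW1/US1/PS0)
  lvl1: tbl 0x1E, slot 12 ⇒ 0x22007 (P1/RW1/US1/PS0)
  lvl2: tbl 0x22, slot 24 ⇒ 0x25007 (P1/RW1/US1/PS0)
  ⇒ phys 0x25765  [3 reads]
#2 VA=0x1201CFD (r,kernel):
  lvl0: tbl 0x16, slot 0 ⇒ 0x26007 (P1/RW1/US1/PS0)
  lvl1: tbl 0x26, slot 9 ⇒ 0x2A007 (P1/RW1/US1/PS0)
  lvl2: tbl 0x2A, slot 1 ⇒ 0x2E007 (P1/RW1/US1/PS0)
  ⇒ phys 0x2ECFD  [3 reads]

Access #2 fault: NONE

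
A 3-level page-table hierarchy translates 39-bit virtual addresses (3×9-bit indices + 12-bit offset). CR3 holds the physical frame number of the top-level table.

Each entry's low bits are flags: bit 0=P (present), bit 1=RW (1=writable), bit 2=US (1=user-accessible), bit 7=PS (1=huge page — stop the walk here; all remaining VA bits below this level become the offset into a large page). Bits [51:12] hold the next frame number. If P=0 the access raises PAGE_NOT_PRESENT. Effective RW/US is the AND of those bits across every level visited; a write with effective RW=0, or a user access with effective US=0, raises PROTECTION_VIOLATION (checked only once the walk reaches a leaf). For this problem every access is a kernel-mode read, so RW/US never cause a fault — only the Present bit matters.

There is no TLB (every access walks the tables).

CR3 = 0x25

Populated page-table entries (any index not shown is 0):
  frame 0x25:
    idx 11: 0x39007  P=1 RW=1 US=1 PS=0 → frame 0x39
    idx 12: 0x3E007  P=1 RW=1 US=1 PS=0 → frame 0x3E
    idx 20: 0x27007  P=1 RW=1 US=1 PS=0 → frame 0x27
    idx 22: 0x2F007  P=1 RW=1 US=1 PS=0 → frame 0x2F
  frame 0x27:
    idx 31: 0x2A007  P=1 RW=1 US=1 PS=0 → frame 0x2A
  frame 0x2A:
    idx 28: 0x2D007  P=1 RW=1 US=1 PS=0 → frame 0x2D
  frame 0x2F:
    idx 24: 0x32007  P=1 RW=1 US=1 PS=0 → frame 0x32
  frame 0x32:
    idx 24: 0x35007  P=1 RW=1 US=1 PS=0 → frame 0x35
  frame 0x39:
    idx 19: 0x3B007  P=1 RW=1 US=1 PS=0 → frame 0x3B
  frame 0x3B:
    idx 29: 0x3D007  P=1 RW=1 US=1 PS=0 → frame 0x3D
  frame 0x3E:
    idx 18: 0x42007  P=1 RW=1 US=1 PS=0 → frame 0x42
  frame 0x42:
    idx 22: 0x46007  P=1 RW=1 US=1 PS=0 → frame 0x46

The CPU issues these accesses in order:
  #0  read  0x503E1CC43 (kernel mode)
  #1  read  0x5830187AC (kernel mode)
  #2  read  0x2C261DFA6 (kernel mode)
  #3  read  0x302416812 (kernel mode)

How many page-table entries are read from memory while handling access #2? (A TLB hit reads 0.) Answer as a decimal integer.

Walk each access:
#0 VA=0x503E1CC43 (r,kernel):
  L0 @0x25[20] → 0x27007  P=1,RW=1,US=1,PS=0
  L1 @0x27[31] → 0x2A007  P=1,RW=1,US=1,PS=0
  L2 @0x2A[28] → 0x2D007  P=1,RW=1,US=1,PS=0
  ✓ 0x2DC43  — 3 lookups
#1 VA=0x5830187AC (r,kernel):
  L0 @0x25[22] → 0x2F007  P=1,RW=1,US=1,PS=0
  L1 @0x2F[24] → 0x32007  P=1,RW=1,US=1,PS=0
  L2 @0x32[24] → 0x35007  P=1,RW=1,US=1,PS=0
  ✓ 0x357AC  — 3 lookups
#2 VA=0x2C261DFA6 (r,kernel):
  L0 @0x25[11] → 0x39007  P=1,RW=1,US=1,PS=0
  L1 @0x39[19] → 0x3B007  P=1,RW=1,US=1,PS=0
  L2 @0x3B[29] → 0x3D007  P=1,RW=1,US=1,PS=0
  ✓ 0x3DFA6  — 3 lookups
#3 VA=0x302416812 (r,kernel):
  L0 @0x25[12] → 0x3E007  P=1,RW=1,US=1,PS=0
  L1 @0x3E[18] → 0x42007  P=1,RW=1,US=1,PS=0
  L2 @0x42[22] → 0x46007  P=1,RW=1,US=1,PS=0
  ✓ 0x46812  — 3 lookups

Entries read for #2: 3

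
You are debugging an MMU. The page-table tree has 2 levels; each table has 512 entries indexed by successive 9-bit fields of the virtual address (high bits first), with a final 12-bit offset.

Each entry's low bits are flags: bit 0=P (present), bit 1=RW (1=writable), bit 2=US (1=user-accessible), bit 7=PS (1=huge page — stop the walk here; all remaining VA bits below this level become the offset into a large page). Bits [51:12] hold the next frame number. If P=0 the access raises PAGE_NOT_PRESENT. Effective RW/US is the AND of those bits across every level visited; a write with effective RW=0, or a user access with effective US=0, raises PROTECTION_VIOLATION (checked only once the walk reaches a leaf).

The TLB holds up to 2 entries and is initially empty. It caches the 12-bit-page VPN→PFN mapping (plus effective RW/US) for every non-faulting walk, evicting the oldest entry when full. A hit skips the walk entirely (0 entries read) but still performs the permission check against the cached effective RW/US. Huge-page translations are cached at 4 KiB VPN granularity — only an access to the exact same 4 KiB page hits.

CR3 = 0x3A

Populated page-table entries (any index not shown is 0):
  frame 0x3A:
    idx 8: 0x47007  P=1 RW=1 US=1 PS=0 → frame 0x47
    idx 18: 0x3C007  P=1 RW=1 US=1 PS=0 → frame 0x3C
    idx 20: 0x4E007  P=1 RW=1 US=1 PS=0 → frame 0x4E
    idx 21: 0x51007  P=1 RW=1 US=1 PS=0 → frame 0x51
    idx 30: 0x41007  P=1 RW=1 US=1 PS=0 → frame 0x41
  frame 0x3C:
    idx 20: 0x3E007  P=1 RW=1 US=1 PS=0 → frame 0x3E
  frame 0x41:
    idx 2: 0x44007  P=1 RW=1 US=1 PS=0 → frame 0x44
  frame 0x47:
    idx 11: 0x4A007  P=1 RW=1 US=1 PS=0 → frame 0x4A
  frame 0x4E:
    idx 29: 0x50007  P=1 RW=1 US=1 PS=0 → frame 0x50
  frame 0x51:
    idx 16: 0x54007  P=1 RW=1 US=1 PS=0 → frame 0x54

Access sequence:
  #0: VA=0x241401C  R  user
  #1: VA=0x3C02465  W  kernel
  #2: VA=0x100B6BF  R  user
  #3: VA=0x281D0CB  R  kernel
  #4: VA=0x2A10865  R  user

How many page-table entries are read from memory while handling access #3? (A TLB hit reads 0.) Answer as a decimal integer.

Trace:
#0 VA=0x241401C (r,user):
  L0 @0x3A[18] → 0x3C007  P=1,RW=1,US=1,PS=0
  L1 @0x3C[20] → 0x3E007  P=1,RW=1,US=1,PS=0
  ⇒ phys 0x3E01C  [2 reads]
#1 VA=0x3C02465 (w,kernel):
  L0 @0x3A[30] → 0x41007  P=1,RW=1,US=1,PS=0
  L1 @0x41[2] → 0x44007  P=1,RW=1,US=1,PS=0
  ⇒ phys 0x44465  [2 reads]
#2 VA=0x100B6BF (r,user):
  L0 @0x3A[8] → 0x47007  P=1,RW=1,US=1,PS=0
  L1 @0x47[11] → 0x4A007  P=1,RW=1,US=1,PS=0
  ⇒ phys 0x4A6BF  [2 reads]
#3 VA=0x281D0CB (r,kernel):
  L0 @0x3A[20] → 0x4E007  P=1,RW=1,US=1,PS=0
  L1 @0x4E[29] → 0x50007  P=1,RW=1,US=1,PS=0
  ⇒ phys 0x500CB  [2 reads]
#4 VA=0x2A10865 (r,user):
  L0 @0x3A[21] → 0x51007  P=1,RW=1,US=1,PS=0
  L1 @0x51[16] → 0x54007  P=1,RW=1,US=1,PS=0
  ⇒ phys 0x54865  [2 reads]

Entries read for #3: 2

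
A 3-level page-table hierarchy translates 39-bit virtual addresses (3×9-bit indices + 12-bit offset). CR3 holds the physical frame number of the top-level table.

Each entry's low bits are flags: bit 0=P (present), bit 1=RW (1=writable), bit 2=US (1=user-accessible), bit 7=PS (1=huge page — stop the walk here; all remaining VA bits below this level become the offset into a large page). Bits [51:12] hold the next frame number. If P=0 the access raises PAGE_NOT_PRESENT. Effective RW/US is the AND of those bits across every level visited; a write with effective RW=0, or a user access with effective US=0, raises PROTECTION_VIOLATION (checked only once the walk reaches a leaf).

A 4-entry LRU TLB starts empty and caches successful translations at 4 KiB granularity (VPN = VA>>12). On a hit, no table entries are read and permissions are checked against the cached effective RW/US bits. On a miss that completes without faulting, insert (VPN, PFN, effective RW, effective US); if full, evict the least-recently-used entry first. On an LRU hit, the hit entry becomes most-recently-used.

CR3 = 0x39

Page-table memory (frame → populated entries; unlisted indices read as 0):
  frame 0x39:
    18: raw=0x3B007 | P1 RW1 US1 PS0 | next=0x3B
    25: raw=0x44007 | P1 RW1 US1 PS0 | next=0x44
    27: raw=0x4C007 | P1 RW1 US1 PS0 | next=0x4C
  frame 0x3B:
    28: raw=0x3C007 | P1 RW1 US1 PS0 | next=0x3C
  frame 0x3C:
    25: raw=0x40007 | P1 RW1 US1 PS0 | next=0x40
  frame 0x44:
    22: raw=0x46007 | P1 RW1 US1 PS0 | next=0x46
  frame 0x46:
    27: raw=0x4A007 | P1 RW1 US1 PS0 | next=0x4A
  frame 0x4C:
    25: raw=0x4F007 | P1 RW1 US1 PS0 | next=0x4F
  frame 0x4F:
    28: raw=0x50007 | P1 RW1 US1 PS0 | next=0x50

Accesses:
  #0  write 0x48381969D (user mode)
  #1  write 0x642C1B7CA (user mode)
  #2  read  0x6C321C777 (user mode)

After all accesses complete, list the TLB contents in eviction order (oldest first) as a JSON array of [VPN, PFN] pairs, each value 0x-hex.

Trace:
#0 VA=0x48381969D (w,user):
  [0] read 0x39 idx=18: raw=0x3B007 flags P=1 W=1 U=1 S=0
  [1] read 0x3B idx=28: raw=0x3C007 flags P=1 W=1 U=1 S=0
  [2] read 0x3C idx=25: raw=0x40007 flags P=1 W=1 U=1 S=0
  → PA=0x4069D  (3 entries read)
#1 VA=0x642C1B7CA (w,user):
  [0] read 0x39 idx=25: raw=0x44007 flags P=1 W=1 U=1 S=0
  [1] read 0x44 idx=22: raw=0x46007 flags P=1 W=1 U=1 S=0
  [2] read 0x46 idx=27: raw=0x4A007 flags P=1 W=1 U=1 S=0
  → PA=0x4A7CA  (3 entries read)
#2 VA=0x6C321C777 (r,user):
  [0] read 0x39 idx=27: raw=0x4C007 flags P=1 W=1 U=1 S=0
  [1] read 0x4C idx=25: raw=0x4F007 flags P=1 W=1 U=1 S=0
  [2] read 0x4F idx=28: raw=0x50007 flags P=1 W=1 U=1 S=0
  → PA=0x50777  (3 entries read)

TLB: [["0x483819", "0x40"], ["0x642C1B", "0x4A"], ["0x6C321C", "0x50"]]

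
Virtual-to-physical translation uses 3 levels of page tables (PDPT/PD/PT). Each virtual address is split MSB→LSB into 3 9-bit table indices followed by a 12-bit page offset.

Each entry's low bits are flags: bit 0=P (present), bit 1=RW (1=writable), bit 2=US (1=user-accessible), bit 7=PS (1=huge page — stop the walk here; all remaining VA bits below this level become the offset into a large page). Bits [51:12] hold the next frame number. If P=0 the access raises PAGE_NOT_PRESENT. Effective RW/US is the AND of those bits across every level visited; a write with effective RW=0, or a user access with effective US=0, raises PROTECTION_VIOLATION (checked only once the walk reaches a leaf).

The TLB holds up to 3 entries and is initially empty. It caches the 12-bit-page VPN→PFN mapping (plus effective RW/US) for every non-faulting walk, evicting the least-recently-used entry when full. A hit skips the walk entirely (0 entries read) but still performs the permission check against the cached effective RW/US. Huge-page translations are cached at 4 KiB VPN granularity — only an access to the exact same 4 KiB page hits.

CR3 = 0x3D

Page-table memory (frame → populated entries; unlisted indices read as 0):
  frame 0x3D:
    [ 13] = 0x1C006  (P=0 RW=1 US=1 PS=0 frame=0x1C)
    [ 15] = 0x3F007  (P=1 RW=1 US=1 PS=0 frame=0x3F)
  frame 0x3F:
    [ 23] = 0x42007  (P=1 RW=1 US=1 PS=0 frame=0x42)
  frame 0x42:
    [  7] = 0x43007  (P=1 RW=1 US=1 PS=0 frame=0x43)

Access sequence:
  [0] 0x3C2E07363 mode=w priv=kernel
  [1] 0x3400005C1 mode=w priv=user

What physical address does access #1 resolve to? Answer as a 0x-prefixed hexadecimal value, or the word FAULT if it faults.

Per-access translation:
#0 VA=0x3C2E07363 (w,kernel):
  lvl0: tbl 0x3D, slot 15 ⇒ 0x3F007 (P1/RW1/US1/PS0)
  lvl1: tbl 0x3F, slot 23 ⇒ 0x42007 (P1/RW1/US1/PS0)
  lvl2: tbl 0x42, slot 7 ⇒ 0x43007 (P1/RW1/US1/PS0)
  → PA=0x43363  (3 entries read)
#1 VA=0x3400005C1 (w,user):
  lvl0: tbl 0x3D, slot 13 ⇒ 0x1C006 (P0/RW1/US1/PS0)
  ✗ PAGE_NOT_PRESENT  [1 reads]

Access #1 PA: FAULT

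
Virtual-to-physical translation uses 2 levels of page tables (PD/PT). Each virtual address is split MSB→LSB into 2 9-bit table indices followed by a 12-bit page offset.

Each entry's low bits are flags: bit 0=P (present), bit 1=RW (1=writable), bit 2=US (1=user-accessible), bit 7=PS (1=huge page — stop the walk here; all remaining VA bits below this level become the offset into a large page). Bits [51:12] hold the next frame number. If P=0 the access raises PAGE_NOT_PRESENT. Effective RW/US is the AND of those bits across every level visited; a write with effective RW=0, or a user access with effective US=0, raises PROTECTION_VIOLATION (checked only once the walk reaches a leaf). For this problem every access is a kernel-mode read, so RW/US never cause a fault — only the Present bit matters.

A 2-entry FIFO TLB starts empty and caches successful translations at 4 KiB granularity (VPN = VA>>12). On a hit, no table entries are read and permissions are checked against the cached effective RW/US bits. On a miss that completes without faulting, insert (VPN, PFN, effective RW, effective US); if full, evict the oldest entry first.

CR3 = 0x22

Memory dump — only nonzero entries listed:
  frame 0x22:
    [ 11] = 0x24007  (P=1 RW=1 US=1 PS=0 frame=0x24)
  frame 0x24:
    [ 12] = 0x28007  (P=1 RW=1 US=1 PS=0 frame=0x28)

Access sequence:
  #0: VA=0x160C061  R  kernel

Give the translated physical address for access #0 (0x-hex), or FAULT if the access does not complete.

Per-access translation:
#0 VA=0x160C061 (r,kernel):
  L0: frame=0x22 idx=11 entry=0x24007 [P=1 RW=1 US=1 PS=0]
  L1: frame=0x24 idx=12 entry=0x28007 [P=1 RW=1 US=1 PS=0]
  ✓ 0x28061  — 2 lookups

Access #0 PA: 0x28061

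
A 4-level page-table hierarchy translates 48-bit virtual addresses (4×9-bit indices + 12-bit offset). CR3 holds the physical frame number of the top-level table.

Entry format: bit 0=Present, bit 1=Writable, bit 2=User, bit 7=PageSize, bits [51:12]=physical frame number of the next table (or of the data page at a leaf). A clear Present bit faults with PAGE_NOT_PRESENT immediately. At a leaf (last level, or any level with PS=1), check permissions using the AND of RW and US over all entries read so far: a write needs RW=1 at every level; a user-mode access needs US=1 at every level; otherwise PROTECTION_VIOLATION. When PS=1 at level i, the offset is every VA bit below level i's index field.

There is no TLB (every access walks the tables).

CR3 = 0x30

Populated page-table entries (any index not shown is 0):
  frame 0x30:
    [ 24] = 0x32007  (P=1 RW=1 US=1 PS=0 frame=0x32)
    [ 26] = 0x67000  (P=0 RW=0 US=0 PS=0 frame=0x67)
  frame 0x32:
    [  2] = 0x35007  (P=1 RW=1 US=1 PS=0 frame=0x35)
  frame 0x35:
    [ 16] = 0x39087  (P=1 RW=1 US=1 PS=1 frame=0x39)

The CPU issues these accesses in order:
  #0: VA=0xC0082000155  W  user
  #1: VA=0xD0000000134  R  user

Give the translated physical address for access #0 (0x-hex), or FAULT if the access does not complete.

Walk each access:
#0 VA=0xC0082000155 (w,user):
  [0] read 0x30 idx=24: raw=0x32007 flags P=1 W=1 U=1 S=0
  [1] read 0x32 idx=2: raw=0x35007 flags P=1 W=1 U=1 S=0
  [2] read 0x35 idx=16: raw=0x39087 flags P=1 W=1 U=1 S=1
  ✓ 0x39155 (huge @L2)  — 3 lookups
#1 VA=0xD0000000134 (r,user):
  [0] read 0x30 idx=26: raw=0x67000 flags P=0 W=0 U=0 S=0
  ⇒ fault: PAGE_NOT_PRESENT  — 1 lookups

Access #0 PA: 0x39155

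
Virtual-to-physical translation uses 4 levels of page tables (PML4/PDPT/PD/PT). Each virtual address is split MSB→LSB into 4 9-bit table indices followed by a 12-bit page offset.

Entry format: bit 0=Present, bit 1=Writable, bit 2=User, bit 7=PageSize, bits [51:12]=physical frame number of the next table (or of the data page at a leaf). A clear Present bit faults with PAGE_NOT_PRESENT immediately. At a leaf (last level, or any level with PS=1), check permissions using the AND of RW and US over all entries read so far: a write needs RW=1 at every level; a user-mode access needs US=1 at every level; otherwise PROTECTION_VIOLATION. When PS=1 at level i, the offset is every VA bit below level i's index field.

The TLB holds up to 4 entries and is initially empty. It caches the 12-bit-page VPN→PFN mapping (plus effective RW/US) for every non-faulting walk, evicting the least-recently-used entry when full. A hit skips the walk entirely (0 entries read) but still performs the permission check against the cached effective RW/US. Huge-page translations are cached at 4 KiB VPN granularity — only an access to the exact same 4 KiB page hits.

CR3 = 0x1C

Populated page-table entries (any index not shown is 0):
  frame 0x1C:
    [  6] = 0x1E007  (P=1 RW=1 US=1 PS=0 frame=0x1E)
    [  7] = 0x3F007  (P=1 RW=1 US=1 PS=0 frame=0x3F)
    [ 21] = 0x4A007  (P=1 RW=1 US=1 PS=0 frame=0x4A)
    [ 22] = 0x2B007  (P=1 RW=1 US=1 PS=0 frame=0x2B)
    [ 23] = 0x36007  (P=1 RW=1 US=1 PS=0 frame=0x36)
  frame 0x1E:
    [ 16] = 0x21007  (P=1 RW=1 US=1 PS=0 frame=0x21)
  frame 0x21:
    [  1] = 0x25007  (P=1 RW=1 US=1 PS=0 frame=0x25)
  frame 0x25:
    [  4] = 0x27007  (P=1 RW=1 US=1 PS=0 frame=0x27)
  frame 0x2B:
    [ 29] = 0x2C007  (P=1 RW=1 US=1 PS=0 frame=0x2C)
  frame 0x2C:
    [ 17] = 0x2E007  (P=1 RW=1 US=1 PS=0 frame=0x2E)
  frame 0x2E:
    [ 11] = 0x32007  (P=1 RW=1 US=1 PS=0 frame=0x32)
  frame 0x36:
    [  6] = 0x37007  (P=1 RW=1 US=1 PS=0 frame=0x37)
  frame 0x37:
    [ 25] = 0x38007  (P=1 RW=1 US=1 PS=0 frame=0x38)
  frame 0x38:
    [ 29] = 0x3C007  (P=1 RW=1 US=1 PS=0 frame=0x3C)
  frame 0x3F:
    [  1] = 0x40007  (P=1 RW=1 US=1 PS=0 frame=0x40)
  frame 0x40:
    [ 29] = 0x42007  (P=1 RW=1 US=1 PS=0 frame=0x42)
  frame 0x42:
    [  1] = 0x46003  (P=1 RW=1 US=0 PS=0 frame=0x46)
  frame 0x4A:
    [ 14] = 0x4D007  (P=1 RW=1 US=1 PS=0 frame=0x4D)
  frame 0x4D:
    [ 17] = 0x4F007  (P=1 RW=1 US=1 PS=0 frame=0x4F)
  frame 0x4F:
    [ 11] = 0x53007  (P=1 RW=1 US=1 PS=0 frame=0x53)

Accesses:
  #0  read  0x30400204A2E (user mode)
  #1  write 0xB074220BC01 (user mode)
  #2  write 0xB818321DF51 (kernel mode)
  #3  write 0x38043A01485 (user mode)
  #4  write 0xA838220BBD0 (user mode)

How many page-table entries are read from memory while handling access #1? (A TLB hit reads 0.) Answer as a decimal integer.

Trace:
#0 VA=0x30400204A2E (r,user):
  [0] read 0x1C idx=6: raw=0x1E007 flags P=1 W=1 U=1 S=0
  [1] read 0x1E idx=16: raw=0x21007 flags P=1 W=1 U=1 S=0
  [2] read 0x21 idx=1: raw=0x25007 flags P=1 W=1 U=1 S=0
  [3] read 0x25 idx=4: raw=0x27007 flags P=1 W=1 U=1 S=0
  → PA=0x27A2E  (4 entries read)
#1 VA=0xB074220BC01 (w,user):
  [0] read 0x1C idx=22: raw=0x2B007 flags P=1 W=1 U=1 S=0
  [1] read 0x2B idx=29: raw=0x2C007 flags P=1 W=1 U=1 S=0
  [2] read 0x2C idx=17: raw=0x2E007 flags P=1 W=1 U=1 S=0
  [3] read 0x2E idx=11: raw=0x32007 flags P=1 W=1 U=1 S=0
  → PA=0x32C01  (4 entries read)
#2 VA=0xB818321DF51 (w,kernel):
  [0] read 0x1C idx=23: raw=0x36007 flags P=1 W=1 U=1 S=0
  [1] read 0x36 idx=6: raw=0x37007 flags P=1 W=1 U=1 S=0
  [2] read 0x37 idx=25: raw=0x38007 flags P=1 W=1 U=1 S=0
  [3] read 0x38 idx=29: raw=0x3C007 flags P=1 W=1 U=1 S=0
  → PA=0x3CF51  (4 entries read)
#3 VA=0x38043A01485 (w,user):
  [0] read 0x1C idx=7: raw=0x3F007 flags P=1 W=1 U=1 S=0
  [1] read 0x3F idx=1: raw=0x40007 flags P=1 W=1 U=1 S=0
  [2] read 0x40 idx=29: raw=0x42007 flags P=1 W=1 U=1 S=0
  [3] read 0x42 idx=1: raw=0x46003 flags P=1 W=1 U=0 S=0
  ⇒ fault: PROTECTION_VIOLATION  — 4 lookups
#4 VA=0xA838220BBD0 (w,user):
  [0] read 0x1C idx=21: raw=0x4A007 flags P=1 W=1 U=1 S=0
  [1] read 0x4A idx=14: raw=0x4D007 flags P=1 W=1 U=1 S=0
  [2] read 0x4D idx=17: raw=0x4F007 flags P=1 W=1 U=1 S=0
  [3] read 0x4F idx=11: raw=0x53007 flags P=1 W=1 U=1 S=0
  → PA=0x53BD0  (4 entries read)

Entries read for #1: 4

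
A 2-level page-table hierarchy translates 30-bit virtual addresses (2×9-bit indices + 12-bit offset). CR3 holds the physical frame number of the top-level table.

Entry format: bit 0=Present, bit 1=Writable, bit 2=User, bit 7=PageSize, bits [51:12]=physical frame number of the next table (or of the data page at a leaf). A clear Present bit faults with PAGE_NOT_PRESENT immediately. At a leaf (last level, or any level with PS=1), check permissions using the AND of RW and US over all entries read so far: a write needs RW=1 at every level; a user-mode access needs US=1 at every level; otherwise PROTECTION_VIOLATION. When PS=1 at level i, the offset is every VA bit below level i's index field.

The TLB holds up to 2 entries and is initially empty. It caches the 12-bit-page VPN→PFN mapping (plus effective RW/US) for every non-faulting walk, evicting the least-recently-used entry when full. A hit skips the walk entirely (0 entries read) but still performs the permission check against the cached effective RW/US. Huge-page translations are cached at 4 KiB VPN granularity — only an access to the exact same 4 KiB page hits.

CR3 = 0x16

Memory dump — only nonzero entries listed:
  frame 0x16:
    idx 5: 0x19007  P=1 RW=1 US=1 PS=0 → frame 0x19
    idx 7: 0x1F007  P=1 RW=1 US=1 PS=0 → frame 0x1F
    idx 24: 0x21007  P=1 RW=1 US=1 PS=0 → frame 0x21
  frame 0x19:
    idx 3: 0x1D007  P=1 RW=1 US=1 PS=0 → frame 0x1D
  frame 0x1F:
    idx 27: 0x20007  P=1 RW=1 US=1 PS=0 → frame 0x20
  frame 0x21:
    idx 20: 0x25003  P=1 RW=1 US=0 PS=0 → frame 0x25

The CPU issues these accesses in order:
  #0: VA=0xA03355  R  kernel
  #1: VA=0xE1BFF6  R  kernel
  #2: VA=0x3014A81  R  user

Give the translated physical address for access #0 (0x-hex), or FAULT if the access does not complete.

Walk each access:
#0 VA=0xA03355 (r,kernel):
  [0] read 0x16 idx=5: raw=0x19007 flags P=1 W=1 U=1 S=0
  [1] read 0x19 idx=3: raw=0x1D007 flags P=1 W=1 U=1 S=0
  ⇒ phys 0x1D355  [2 reads]
#1 VA=0xE1BFF6 (r,kernel):
  [0] read 0x16 idx=7: raw=0x1F007 flags P=1 W=1 U=1 S=0
  [1] read 0x1F idx=27: raw=0x20007 flags P=1 W=1 U=1 S=0
  ⇒ phys 0x20FF6  [2 reads]
#2 VA=0x3014A81 (r,user):
  [0] read 0x16 idx=24: raw=0x21007 flags P=1 W=1 U=1 S=0
  [1] read 0x21 idx=20: raw=0x25003 flags P=1 W=1 U=0 S=0
  → PROTECTION_VIOLATION  (2 entries read)

Access #0 PA: 0x1D355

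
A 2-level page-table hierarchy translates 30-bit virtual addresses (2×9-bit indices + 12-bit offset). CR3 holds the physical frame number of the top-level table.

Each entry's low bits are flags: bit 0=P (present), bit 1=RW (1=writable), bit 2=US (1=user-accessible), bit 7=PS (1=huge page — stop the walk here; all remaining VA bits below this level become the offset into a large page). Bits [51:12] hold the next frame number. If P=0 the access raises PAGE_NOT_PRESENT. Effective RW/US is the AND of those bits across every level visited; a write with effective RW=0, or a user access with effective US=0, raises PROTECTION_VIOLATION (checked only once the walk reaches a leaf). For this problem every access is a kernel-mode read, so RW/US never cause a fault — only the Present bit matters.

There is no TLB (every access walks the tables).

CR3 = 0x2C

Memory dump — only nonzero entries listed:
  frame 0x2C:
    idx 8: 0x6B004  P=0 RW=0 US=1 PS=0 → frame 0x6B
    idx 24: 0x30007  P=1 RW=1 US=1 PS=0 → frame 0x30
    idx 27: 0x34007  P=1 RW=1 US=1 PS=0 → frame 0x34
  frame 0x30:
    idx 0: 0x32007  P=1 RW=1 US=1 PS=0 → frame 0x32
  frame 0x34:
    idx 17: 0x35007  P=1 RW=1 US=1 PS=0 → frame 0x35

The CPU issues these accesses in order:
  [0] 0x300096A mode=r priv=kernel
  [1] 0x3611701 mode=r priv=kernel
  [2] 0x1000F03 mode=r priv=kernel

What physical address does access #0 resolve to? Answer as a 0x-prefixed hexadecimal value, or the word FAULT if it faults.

Per-access translation:
#0 VA=0x300096A (r,kernel):
  lvl0: tbl 0x2C, slot 24 ⇒ 0x30007 (P1/RW1/US1/PS0)
  lvl1: tbl 0x30, slot 0 ⇒ 0x32007 (P1/RW1/US1/PS0)
  ⇒ phys 0x3296A  [2 reads]
#1 VA=0x3611701 (r,kernel):
  lvl0: tbl 0x2C, slot 27 ⇒ 0x34007 (P1/RW1/US1/PS0)
  lvl1: tbl 0x34, slot 17 ⇒ 0x35007 (P1/RW1/US1/PS0)
  ⇒ phys 0x35701  [2 reads]
#2 VA=0x1000F03 (r,kernel):
  lvl0: tbl 0x2C, slot 8 ⇒ 0x6B004 (P0/RW0/US1/PS0)
  ⇒ fault: PAGE_NOT_PRESENT  — 1 lookups

Access #0 PA: 0x3296A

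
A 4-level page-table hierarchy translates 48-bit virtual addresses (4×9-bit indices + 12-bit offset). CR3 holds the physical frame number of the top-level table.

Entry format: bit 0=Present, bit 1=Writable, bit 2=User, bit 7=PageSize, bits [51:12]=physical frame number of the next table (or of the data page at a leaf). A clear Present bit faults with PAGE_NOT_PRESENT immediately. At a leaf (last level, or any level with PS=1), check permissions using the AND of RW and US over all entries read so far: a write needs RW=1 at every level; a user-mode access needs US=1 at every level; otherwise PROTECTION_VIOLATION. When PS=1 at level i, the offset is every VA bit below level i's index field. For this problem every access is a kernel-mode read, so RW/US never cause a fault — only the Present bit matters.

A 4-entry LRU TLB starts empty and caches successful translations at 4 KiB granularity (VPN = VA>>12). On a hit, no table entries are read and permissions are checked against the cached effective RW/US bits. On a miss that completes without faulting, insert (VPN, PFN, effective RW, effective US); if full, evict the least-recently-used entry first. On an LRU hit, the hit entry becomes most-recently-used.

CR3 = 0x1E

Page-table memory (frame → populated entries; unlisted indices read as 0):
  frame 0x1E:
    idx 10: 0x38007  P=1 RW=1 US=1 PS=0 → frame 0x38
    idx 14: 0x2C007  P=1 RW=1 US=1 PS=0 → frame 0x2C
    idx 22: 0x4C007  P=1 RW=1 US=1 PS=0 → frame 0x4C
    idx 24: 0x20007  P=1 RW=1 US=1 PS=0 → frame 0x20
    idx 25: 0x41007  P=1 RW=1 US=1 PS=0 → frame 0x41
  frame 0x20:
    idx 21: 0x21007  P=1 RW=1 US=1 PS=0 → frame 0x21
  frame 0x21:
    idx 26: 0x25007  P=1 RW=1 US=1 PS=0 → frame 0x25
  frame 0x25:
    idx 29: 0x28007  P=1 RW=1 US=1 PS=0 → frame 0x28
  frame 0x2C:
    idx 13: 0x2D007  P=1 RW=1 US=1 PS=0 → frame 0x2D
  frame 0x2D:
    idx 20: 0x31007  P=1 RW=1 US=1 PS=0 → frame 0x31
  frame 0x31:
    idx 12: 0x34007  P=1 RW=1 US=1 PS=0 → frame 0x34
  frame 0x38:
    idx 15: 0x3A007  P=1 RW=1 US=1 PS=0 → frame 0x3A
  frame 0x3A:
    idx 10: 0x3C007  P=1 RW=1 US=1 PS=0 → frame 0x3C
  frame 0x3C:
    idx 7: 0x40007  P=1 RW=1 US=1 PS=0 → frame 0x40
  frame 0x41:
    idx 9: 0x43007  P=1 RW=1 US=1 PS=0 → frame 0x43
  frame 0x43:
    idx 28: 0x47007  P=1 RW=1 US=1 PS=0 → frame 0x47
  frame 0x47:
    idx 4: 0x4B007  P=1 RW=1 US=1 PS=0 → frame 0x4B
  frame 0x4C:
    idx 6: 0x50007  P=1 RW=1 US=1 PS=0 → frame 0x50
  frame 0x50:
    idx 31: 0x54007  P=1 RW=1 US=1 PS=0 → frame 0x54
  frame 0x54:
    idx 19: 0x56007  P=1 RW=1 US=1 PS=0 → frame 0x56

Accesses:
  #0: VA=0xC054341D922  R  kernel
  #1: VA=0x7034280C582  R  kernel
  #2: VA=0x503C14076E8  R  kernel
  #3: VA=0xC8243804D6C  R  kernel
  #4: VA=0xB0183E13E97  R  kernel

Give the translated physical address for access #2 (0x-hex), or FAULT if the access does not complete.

Trace:
#0 VA=0xC054341D922 (r,kernel):
  lvl0: tbl 0x1E, slot 24 ⇒ 0x20007 (P1/RW1/US1/PS0)
  lvl1: tbl 0x20, slot 21 ⇒ 0x21007 (P1/RW1/US1/PS0)
  lvl2: tbl 0x21, slot 26 ⇒ 0x25007 (P1/RW1/US1/PS0)
  lvl3: tbl 0x25, slot 29 ⇒ 0x28007 (P1/RW1/US1/PS0)
  → PA=0x28922  (4 entries read)
#1 VA=0x7034280C582 (r,kernel):
  lvl0: tbl 0x1E, slot 14 ⇒ 0x2C007 (P1/RW1/US1/PS0)
  lvl1: tbl 0x2C, slot 13 ⇒ 0x2D007 (P1/RW1/US1/PS0)
  lvl2: tbl 0x2D, slot 20 ⇒ 0x31007 (P1/RW1/US1/PS0)
  lvl3: tbl 0x31, slot 12 ⇒ 0x34007 (P1/RW1/US1/PS0)
  → PA=0x34582  (4 entries read)
#2 VA=0x503C14076E8 (r,kernel):
  lvl0: tbl 0x1E, slot 10 ⇒ 0x38007 (P1/RW1/US1/PS0)
  lvl1: tbl 0x38, slot 15 ⇒ 0x3A007 (P1/RW1/US1/PS0)
  lvl2: tbl 0x3A, slot 10 ⇒ 0x3C007 (P1/RW1/US1/PS0)
  lvl3: tbl 0x3C, slot 7 ⇒ 0x40007 (P1/RW1/US1/PS0)
  → PA=0x406E8  (4 entries read)
#3 VA=0xC8243804D6C (r,kernel):
  lvl0: tbl 0x1E, slot 25 ⇒ 0x41007 (P1/RW1/US1/PS0)
  lvl1: tbl 0x41, slot 9 ⇒ 0x43007 (P1/RW1/US1/PS0)
  lvl2: tbl 0x43, slot 28 ⇒ 0x47007 (P1/RW1/US1/PS0)
  lvl3: tbl 0x47, slot 4 ⇒ 0x4B007 (P1/RW1/US1/PS0)
  → PA=0x4BD6C  (4 entries read)
#4 VA=0xB0183E13E97 (r,kernel):
  lvl0: tbl 0x1E, slot 22 ⇒ 0x4C007 (P1/RW1/US1/PS0)
  lvl1: tbl 0x4C, slot 6 ⇒ 0x50007 (P1/RW1/US1/PS0)
  lvl2: tbl 0x50, slot 31 ⇒ 0x54007 (P1/RW1/US1/PS0)
  lvl3: tbl 0x54, slot 19 ⇒ 0x56007 (P1/RW1/US1/PS0)
  → PA=0x56E97  (4 entries read)

Access #2 PA: 0x406E8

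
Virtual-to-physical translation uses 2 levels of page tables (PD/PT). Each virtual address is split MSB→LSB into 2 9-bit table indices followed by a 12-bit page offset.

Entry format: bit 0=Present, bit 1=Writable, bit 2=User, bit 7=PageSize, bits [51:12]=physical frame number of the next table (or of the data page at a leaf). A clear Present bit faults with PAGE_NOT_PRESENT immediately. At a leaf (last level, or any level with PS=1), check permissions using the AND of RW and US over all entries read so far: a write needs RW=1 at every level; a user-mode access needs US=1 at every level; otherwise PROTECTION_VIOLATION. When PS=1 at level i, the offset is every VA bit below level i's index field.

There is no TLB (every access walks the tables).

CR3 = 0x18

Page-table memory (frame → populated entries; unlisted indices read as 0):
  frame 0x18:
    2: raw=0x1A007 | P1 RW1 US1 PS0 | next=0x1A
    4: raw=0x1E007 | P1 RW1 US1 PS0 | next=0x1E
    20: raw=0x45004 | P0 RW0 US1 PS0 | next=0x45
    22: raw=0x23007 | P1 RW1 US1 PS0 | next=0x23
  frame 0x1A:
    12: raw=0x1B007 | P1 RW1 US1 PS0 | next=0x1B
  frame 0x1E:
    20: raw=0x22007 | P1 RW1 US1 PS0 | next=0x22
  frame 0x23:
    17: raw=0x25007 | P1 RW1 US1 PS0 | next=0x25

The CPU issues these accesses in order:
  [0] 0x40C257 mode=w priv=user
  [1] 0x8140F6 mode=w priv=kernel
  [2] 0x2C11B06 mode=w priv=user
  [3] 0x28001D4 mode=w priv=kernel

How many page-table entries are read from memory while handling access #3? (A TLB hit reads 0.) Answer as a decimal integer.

Per-access translation:
#0 VA=0x40C257 (w,user):
  [0] read 0x18 idx=2: raw=0x1A007 flags P=1 W=1 U=1 S=0
  [1] read 0x1A idx=12: raw=0x1B007 flags P=1 W=1 U=1 S=0
  → PA=0x1B257  (2 entries read)
#1 VA=0x8140F6 (w,kernel):
  [0] read 0x18 idx=4: raw=0x1E007 flags P=1 W=1 U=1 S=0
  [1] read 0x1E idx=20: raw=0x22007 flags P=1 W=1 U=1 S=0
  → PA=0x220F6  (2 entries read)
#2 VA=0x2C11B06 (w,user):
  [0] read 0x18 idx=22: raw=0x23007 flags P=1 W=1 U=1 S=0
  [1] read 0x23 idx=17: raw=0x25007 flags P=1 W=1 U=1 S=0
  → PA=0x25B06  (2 entries read)
#3 VA=0x28001D4 (w,kernel):
  [0] read 0x18 idx=20: raw=0x45004 flags P=0 W=0 U=1 S=0
  ⇒ fault: PAGE_NOT_PRESENT  — 1 lookups

Entries read for #3: 1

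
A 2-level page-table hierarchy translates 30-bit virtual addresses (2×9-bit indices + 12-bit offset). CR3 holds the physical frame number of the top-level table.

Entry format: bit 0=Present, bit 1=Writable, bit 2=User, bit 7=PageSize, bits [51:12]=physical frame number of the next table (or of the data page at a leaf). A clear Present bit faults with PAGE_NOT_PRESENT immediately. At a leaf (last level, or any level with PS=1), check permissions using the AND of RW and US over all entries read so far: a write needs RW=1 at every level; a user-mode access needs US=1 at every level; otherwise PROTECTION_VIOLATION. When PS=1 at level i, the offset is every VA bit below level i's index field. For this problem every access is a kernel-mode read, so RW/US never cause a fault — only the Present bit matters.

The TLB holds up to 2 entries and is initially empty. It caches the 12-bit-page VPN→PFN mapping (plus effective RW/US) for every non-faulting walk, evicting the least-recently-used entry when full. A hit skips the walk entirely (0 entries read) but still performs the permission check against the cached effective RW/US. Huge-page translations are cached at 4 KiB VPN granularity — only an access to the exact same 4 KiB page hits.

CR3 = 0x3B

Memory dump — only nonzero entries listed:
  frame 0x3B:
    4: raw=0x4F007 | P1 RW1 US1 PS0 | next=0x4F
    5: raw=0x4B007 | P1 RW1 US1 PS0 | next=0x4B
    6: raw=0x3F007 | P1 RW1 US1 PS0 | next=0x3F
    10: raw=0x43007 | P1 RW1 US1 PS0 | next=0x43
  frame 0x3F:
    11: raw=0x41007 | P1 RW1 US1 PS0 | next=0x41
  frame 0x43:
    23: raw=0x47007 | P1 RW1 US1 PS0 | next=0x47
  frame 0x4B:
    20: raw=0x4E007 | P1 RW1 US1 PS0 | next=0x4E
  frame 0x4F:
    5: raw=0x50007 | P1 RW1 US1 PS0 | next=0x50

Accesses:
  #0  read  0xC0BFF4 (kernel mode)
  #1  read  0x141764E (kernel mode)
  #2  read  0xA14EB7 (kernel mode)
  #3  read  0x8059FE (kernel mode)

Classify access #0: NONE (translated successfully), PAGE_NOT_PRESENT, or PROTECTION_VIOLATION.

Walk each access:
#0 VA=0xC0BFF4 (r,kernel):
  L0 @0x3B[6] → 0x3F007  P=1,RW=1,US=1,PS=0
  L1 @0x3F[11] → 0x41007  P=1,RW=1,US=1,PS=0
  ✓ 0x41FF4  — 2 lookups
#1 VA=0x141764E (r,kernel):
  L0 @0x3B[10] → 0x43007  P=1,RW=1,US=1,PS=0
  L1 @0x43[23] → 0x47007  P=1,RW=1,US=1,PS=0
  ✓ 0x4764E  — 2 lookups
#2 VA=0xA14EB7 (r,kernel):
  L0 @0x3B[5] → 0x4B007  P=1,RW=1,US=1,PS=0
  L1 @0x4B[20] → 0x4E007  P=1,RW=1,US=1,PS=0
  ✓ 0x4EEB7  — 2 lookups
#3 VA=0x8059FE (r,kernel):
  L0 @0x3B[4] → 0x4F007  P=1,RW=1,US=1,PS=0
  L1 @0x4F[5] → 0x50007  P=1,RW=1,US=1,PS=0
  ✓ 0x509FE  — 2 lookups

Access #0 fault: NONE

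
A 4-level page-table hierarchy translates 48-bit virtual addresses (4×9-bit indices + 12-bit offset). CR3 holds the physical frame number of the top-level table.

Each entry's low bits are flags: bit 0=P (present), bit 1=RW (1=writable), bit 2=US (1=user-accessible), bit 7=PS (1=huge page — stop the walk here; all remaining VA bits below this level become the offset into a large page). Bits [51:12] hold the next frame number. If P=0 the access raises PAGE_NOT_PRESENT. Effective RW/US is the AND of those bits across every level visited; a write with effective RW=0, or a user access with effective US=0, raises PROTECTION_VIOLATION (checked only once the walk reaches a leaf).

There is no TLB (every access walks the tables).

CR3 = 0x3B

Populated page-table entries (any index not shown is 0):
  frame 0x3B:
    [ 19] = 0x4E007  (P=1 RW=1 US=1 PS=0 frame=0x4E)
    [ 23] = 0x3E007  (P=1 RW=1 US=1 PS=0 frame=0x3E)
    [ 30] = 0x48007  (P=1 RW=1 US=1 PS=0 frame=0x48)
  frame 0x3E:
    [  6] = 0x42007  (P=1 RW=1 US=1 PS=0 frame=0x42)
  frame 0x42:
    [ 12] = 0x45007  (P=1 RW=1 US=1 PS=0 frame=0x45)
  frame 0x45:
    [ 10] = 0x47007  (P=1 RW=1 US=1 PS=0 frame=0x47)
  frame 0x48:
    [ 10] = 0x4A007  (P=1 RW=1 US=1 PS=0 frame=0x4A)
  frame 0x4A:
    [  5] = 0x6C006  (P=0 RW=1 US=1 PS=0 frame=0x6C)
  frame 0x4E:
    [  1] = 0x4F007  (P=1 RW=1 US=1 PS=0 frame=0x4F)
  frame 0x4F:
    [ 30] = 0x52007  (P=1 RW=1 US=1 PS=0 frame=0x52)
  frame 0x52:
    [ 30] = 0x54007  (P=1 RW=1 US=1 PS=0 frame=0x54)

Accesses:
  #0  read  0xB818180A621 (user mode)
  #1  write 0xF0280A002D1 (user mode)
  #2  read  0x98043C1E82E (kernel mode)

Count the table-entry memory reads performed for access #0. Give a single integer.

Walk each access:
#0 VA=0xB818180A621 (r,user):
  L0 @0x3B[23] → 0x3E007  P=1,RW=1,US=1,PS=0
  L1 @0x3E[6] → 0x42007  P=1,RW=1,US=1,PS=0
  L2 @0x42[12] → 0x45007  P=1,RW=1,US=1,PS=0
  L3 @0x45[10] → 0x47007  P=1,RW=1,US=1,PS=0
  ⇒ phys 0x47621  [4 reads]
#1 VA=0xF0280A002D1 (w,user):
  L0 @0x3B[30] → 0x48007  P=1,RW=1,US=1,PS=0
  L1 @0x48[10] → 0x4A007  P=1,RW=1,US=1,PS=0
  L2 @0x4A[5] → 0x6C006  P=0,RW=1,US=1,PS=0
  ⇒ fault: PAGE_NOT_PRESENT  — 3 lookups
#2 VA=0x98043C1E82E (r,kernel):
  L0 @0x3B[19] → 0x4E007  P=1,RW=1,US=1,PS=0
  L1 @0x4E[1] → 0x4F007  P=1,RW=1,US=1,PS=0
  L2 @0x4F[30] → 0x52007  P=1,RW=1,US=1,PS=0
  L3 @0x52[30] → 0x54007  P=1,RW=1,US=1,PS=0
  ⇒ phys 0x5482E  [4 reads]

Entries read for #0: 4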